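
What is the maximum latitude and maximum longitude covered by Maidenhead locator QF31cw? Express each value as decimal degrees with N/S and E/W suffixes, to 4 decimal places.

38.0417° S, 146.2500° E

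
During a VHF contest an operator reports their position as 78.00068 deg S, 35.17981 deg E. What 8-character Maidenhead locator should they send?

KB71ox19

Add 180° to longitude and 90° to latitude: 215.17981, 11.99932.
Field (20°×10°, letters A–R): 215.17981/20 → 10 → K, 11.99932/10 → 1 → B; chars KB.
Square (2°×1°, digits 0–9): 15.17981/2 → 7, 1.99932/1 → 1; chars 71.
Subsquare (5′×2.5′, letters a–x): 1.17981/0.0833333 → 14 → o, 0.99932/0.0416667 → 23 → x; chars ox.
Extended square (30″×15″, digits 0–9): 0.01314/0.00833333 → 1, 0.04099/0.00416667 → 9; chars 19.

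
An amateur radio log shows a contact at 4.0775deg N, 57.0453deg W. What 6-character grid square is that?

Shift to the Maidenhead origin (180°W, 90°S): lon 122.9547, lat 94.0775.
Field: lon ⌊122.9547/20⌋ = 6 → G; lat ⌊94.0775/10⌋ = 9 → J.
Square: lon ⌊2.9547/2⌋ = 1; lat ⌊4.0775/1⌋ = 4.
Subsquare: lon ⌊0.9547/0.0833333⌋ = 11 → l; lat ⌊0.0775/0.0416667⌋ = 1 → b.

GJ14lb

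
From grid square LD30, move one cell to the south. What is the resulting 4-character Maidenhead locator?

Latitude square 0; −1 → -1, wraps to 9, carry into field.
Latitude field D = 3; −1 → 2 = C.
The longitude characters are unchanged.

LC39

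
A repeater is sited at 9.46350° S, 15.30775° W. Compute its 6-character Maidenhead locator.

Add 180° to longitude and 90° to latitude: 164.6923, 80.5365.
Field (20°×10°, letters A–R): lon ⌊164.6923/20⌋ = 8 → I; lat ⌊80.5365/10⌋ = 8 → I.
Square (2°×1°, digits 0–9): lon ⌊4.6923/2⌋ = 2; lat ⌊0.5365/1⌋ = 0.
Subsquare (5′×2.5′, letters a–x): lon ⌊0.6923/0.0833333⌋ = 8 → i; lat ⌊0.5365/0.0416667⌋ = 12 → m.

II20im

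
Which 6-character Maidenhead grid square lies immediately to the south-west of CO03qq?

CO03pp

Longitude subsquare q = 16; −1 → 15 = p.
Latitude subsquare q = 16; −1 → 15 = p.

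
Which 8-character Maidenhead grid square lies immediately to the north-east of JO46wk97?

JO46xk08

Longitude extended square 9; +1 → 10, wraps to 0, carry into subsquare.
Longitude subsquare w = 22; +1 → 23 = x.
Latitude extended square 7; +1 → 8.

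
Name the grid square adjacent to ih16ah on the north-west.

IH06xi

Longitude subsquare a = 0; −1 → -1, wraps to 23 = x, carry into square.
Longitude square 1; −1 → 0.
Latitude subsquare h = 7; +1 → 8 = i.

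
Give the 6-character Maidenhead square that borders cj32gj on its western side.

Longitude subsquare g = 6; −1 → 5 = f.
The latitude characters are unchanged.

CJ32fj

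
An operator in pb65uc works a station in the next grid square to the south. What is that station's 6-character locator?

PB65ub

Latitude subsquare c = 2; −1 → 1 = b.
The longitude characters are unchanged.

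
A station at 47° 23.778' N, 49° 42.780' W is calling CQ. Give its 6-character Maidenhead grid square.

GN57dj

Shift to the Maidenhead origin (180°W, 90°S): lon 130.2870, lat 137.3963.
Field (20°×10°, letters A–R): 130.2870/20 → 6 → G, 137.3963/10 → 13 → N; chars GN.
Square (2°×1°, digits 0–9): 10.2870/2 → 5, 7.3963/1 → 7; chars 57.
Subsquare (5′×2.5′, letters a–x): 0.2870/0.0833333 → 3 → d, 0.3963/0.0416667 → 9 → j; chars dj.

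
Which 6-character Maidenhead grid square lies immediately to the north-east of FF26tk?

Longitude subsquare t = 19; +1 → 20 = u.
Latitude subsquare k = 10; +1 → 11 = l.

FF26ul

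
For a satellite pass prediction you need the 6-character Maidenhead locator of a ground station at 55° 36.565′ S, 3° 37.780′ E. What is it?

JD14tj

Shift to the Maidenhead origin (180°W, 90°S): lon 183.6297, lat 34.3906.
Field: lon ⌊183.6297/20⌋ = 9 → J; lat ⌊34.3906/10⌋ = 3 → D.
Square: lon ⌊3.6297/2⌋ = 1; lat ⌊4.3906/1⌋ = 4.
Subsquare: lon ⌊1.6297/0.0833333⌋ = 19 → t; lat ⌊0.3906/0.0416667⌋ = 9 → j.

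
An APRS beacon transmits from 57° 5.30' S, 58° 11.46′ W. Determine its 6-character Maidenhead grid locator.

GD02vv

Offset from 180°W / 90°S: lon 121.8090°, lat 32.9117°.
Field: lon ⌊121.8090/20⌋ = 6 → G; lat ⌊32.9117/10⌋ = 3 → D.
Square: lon ⌊1.8090/2⌋ = 0; lat ⌊2.9117/1⌋ = 2.
Subsquare: lon ⌊1.8090/0.0833333⌋ = 21 → v; lat ⌊0.9117/0.0416667⌋ = 21 → v.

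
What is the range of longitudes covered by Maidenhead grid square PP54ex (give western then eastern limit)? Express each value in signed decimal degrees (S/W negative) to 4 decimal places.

130.3333, 130.4167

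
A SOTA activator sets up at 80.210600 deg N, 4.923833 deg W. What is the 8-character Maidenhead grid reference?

IR70mf90

Shift to the Maidenhead origin (180°W, 90°S): lon 175.07617, lat 170.21060.
Field: lon ⌊175.07617/20⌋ = 8 → I; lat ⌊170.21060/10⌋ = 17 → R.
Square: lon ⌊15.07617/2⌋ = 7; lat ⌊0.21060/1⌋ = 0.
Subsquare: lon ⌊1.07617/0.0833333⌋ = 12 → m; lat ⌊0.21060/0.0416667⌋ = 5 → f.
Extended square: lon ⌊0.07617/0.00833333⌋ = 9; lat ⌊0.00227/0.00416667⌋ = 0.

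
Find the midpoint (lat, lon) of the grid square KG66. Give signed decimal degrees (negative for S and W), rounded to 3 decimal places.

-23.500, 33.000

Field K=10, G=6: +10·20° lon, +6·10° lat → SW at lon 20°, lat -30°.
Square 6, 6: +6·2° lon, +6·1° lat → SW at lon 32°, lat -24°.
Cell spans 2° lon × 1° lat. Centre is SW corner plus half of each.
latitude -23.500, longitude 33.000.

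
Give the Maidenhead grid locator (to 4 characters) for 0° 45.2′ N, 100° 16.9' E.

OJ00

Add 180° to longitude and 90° to latitude: 280.28, 90.75.
Field: 280.28/20 → 14 → O, 90.75/10 → 9 → J; chars OJ.
Square: 0.28/2 → 0, 0.75/1 → 0; chars 00.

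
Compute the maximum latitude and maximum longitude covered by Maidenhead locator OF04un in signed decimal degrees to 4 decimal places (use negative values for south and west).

-35.4167, 101.7500

Field O=14, F=5: +14·20° lon, +5·10° lat → SW at lon 100°, lat -40°.
Square 0, 4: +0·2° lon, +4·1° lat → SW at lon 100°, lat -36°.
Subsquare u=20, n=13: +20·0.0833333° lon, +13·0.0416667° lat → SW at lon 101.667°, lat -35.4583°.
Cell spans 0.0833333° lon × 0.0416667° lat. NE corner is SW corner plus one full cell.
latitude -35.4167, longitude 101.7500.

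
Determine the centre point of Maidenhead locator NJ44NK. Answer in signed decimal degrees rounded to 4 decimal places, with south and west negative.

Field N=13, J=9: +13·20° lon, +9·10° lat → SW at lon 80°, lat 0°.
Square 4, 4: +4·2° lon, +4·1° lat → SW at lon 88°, lat 4°.
Subsquare n=13, k=10: +13·0.0833333° lon, +10·0.0416667° lat → SW at lon 89.0833°, lat 4.41667°.
Cell spans 0.0833333° lon × 0.0416667° lat. Centre is SW corner plus half of each.
latitude 4.4375, longitude 89.1250.

4.4375, 89.1250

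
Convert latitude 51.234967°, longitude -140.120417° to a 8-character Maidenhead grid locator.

BO91wf56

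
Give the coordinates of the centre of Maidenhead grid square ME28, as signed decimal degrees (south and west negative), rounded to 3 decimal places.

Field M=12, E=4: +12·20° lon, +4·10° lat → SW at lon 60°, lat -50°.
Square 2, 8: +2·2° lon, +8·1° lat → SW at lon 64°, lat -42°.
Cell spans 2° lon × 1° lat. Centre is SW corner plus half of each.
latitude -41.500, longitude 65.000.

-41.500, 65.000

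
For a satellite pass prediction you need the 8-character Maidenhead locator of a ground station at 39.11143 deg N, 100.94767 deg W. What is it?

Offset from 180°W / 90°S: lon 79.05233°, lat 129.11143°.
Field: lon ⌊79.05233/20⌋ = 3 → D; lat ⌊129.11143/10⌋ = 12 → M.
Square: lon ⌊19.05233/2⌋ = 9; lat ⌊9.11143/1⌋ = 9.
Subsquare: lon ⌊1.05233/0.0833333⌋ = 12 → m; lat ⌊0.11143/0.0416667⌋ = 2 → c.
Extended square: lon ⌊0.05233/0.00833333⌋ = 6; lat ⌊0.02810/0.00416667⌋ = 6.

DM99mc66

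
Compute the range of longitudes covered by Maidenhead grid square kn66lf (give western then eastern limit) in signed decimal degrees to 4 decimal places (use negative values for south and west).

32.9167, 33.0000

Field K=10, N=13: +10·20° lon, +13·10° lat → SW at lon 20°, lat 40°.
Square 6, 6: +6·2° lon, +6·1° lat → SW at lon 32°, lat 46°.
Subsquare l=11, f=5: +11·0.0833333° lon, +5·0.0416667° lat → SW at lon 32.9167°, lat 46.2083°.
Cell spans 0.0833333° lon × 0.0416667° lat.
west 32.9167, east 33.0000.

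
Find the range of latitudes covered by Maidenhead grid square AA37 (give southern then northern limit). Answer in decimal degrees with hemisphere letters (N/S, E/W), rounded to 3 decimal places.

83.000° S, 82.000° S

Field A=0, A=0: +0·20° lon, +0·10° lat → SW at lon -180°, lat -90°.
Square 3, 7: +3·2° lon, +7·1° lat → SW at lon -174°, lat -83°.
Cell spans 2° lon × 1° lat.
south 83.000° S, north 82.000° S.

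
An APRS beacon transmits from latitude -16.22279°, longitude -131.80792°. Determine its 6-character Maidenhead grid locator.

Shift to the Maidenhead origin (180°W, 90°S): lon 48.1921, lat 73.7772.
Field (20°×10°, letters A–R): lon ⌊48.1921/20⌋ = 2 → C; lat ⌊73.7772/10⌋ = 7 → H.
Square (2°×1°, digits 0–9): lon ⌊8.1921/2⌋ = 4; lat ⌊3.7772/1⌋ = 3.
Subsquare (5′×2.5′, letters a–x): lon ⌊0.1921/0.0833333⌋ = 2 → c; lat ⌊0.7772/0.0416667⌋ = 18 → s.

CH43cs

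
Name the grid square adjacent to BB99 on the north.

BC90

Latitude square 9; +1 → 10, wraps to 0, carry into field.
Latitude field B = 1; +1 → 2 = C.
The longitude characters are unchanged.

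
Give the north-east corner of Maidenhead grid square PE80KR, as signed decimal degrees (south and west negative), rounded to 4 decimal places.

Field P=15, E=4: +15·20° lon, +4·10° lat → SW at lon 120°, lat -50°.
Square 8, 0: +8·2° lon, +0·1° lat → SW at lon 136°, lat -50°.
Subsquare k=10, r=17: +10·0.0833333° lon, +17·0.0416667° lat → SW at lon 136.833°, lat -49.2917°.
Cell spans 0.0833333° lon × 0.0416667° lat. NE corner is SW corner plus one full cell.
latitude -49.2500, longitude 136.9167.

-49.2500, 136.9167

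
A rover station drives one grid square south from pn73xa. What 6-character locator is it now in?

PN72xx

Latitude subsquare a = 0; −1 → -1, wraps to 23 = x, carry into square.
Latitude square 3; −1 → 2.
The longitude characters are unchanged.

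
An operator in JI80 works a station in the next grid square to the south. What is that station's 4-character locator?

JH89

Latitude square 0; −1 → -1, wraps to 9, carry into field.
Latitude field I = 8; −1 → 7 = H.
The longitude characters are unchanged.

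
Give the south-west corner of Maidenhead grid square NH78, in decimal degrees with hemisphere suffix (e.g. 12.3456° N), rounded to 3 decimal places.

Field N=13, H=7: +13·20° lon, +7·10° lat → SW at lon 80°, lat -20°.
Square 7, 8: +7·2° lon, +8·1° lat → SW at lon 94°, lat -12°.
latitude 12.000° S, longitude 94.000° E.

12.000° S, 94.000° E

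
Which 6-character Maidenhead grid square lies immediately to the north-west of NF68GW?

NF68fx

Longitude subsquare g = 6; −1 → 5 = f.
Latitude subsquare w = 22; +1 → 23 = x.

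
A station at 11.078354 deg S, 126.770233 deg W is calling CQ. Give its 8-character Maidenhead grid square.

CH68ow71

Add 180° to longitude and 90° to latitude: 53.22977, 78.92165.
Field: lon ⌊53.22977/20⌋ = 2 → C; lat ⌊78.92165/10⌋ = 7 → H.
Square: lon ⌊13.22977/2⌋ = 6; lat ⌊8.92165/1⌋ = 8.
Subsquare: lon ⌊1.22977/0.0833333⌋ = 14 → o; lat ⌊0.92165/0.0416667⌋ = 22 → w.
Extended square: lon ⌊0.06310/0.00833333⌋ = 7; lat ⌊0.00498/0.00416667⌋ = 1.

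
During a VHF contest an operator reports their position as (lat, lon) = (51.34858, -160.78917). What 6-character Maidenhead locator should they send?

AO91oi

Offset from 180°W / 90°S: lon 19.2108°, lat 141.3486°.
Field: 19.2108/20 → 0 → A, 141.3486/10 → 14 → O; chars AO.
Square: 19.2108/2 → 9, 1.3486/1 → 1; chars 91.
Subsquare: 1.2108/0.0833333 → 14 → o, 0.3486/0.0416667 → 8 → i; chars oi.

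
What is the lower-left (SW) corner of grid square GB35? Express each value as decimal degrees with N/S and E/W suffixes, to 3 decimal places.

Field G=6, B=1: +6·20° lon, +1·10° lat → SW at lon -60°, lat -80°.
Square 3, 5: +3·2° lon, +5·1° lat → SW at lon -54°, lat -75°.
latitude 75.000° S, longitude 54.000° W.

75.000° S, 54.000° W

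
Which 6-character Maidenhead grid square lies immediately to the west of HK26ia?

Longitude subsquare i = 8; −1 → 7 = h.
The latitude characters are unchanged.

HK26ha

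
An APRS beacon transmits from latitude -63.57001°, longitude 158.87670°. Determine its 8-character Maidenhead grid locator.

Shift to the Maidenhead origin (180°W, 90°S): lon 338.87670, lat 26.42999.
Field (20°×10°, letters A–R): 338.87670/20 → 16 → Q, 26.42999/10 → 2 → C; chars QC.
Square (2°×1°, digits 0–9): 18.87670/2 → 9, 6.42999/1 → 6; chars 96.
Subsquare (5′×2.5′, letters a–x): 0.87670/0.0833333 → 10 → k, 0.42999/0.0416667 → 10 → k; chars kk.
Extended square (30″×15″, digits 0–9): 0.04337/0.00833333 → 5, 0.01332/0.00416667 → 3; chars 53.

QC96kk53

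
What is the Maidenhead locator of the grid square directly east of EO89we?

EO89xe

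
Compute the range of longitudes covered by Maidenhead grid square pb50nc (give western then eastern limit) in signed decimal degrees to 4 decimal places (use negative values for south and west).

131.0833, 131.1667

Field P=15, B=1: +15·20° lon, +1·10° lat → SW at lon 120°, lat -80°.
Square 5, 0: +5·2° lon, +0·1° lat → SW at lon 130°, lat -80°.
Subsquare n=13, c=2: +13·0.0833333° lon, +2·0.0416667° lat → SW at lon 131.083°, lat -79.9167°.
Cell spans 0.0833333° lon × 0.0416667° lat.
west 131.0833, east 131.1667.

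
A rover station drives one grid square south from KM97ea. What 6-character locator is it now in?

KM96ex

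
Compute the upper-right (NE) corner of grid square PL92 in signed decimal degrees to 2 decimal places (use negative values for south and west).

Field P=15, L=11: +15·20° lon, +11·10° lat → SW at lon 120°, lat 20°.
Square 9, 2: +9·2° lon, +2·1° lat → SW at lon 138°, lat 22°.
Cell spans 2° lon × 1° lat. NE corner is SW corner plus one full cell.
latitude 23.00, longitude 140.00.

23.00, 140.00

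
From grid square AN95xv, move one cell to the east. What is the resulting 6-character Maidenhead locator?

BN05av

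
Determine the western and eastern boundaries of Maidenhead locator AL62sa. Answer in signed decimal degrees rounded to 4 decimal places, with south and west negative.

Field A=0, L=11: +0·20° lon, +11·10° lat → SW at lon -180°, lat 20°.
Square 6, 2: +6·2° lon, +2·1° lat → SW at lon -168°, lat 22°.
Subsquare s=18, a=0: +18·0.0833333° lon, +0·0.0416667° lat → SW at lon -166.5°, lat 22°.
Cell spans 0.0833333° lon × 0.0416667° lat.
west -166.5000, east -166.4167.

-166.5000, -166.4167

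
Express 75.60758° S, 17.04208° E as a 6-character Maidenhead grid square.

JB84mj

Shift to the Maidenhead origin (180°W, 90°S): lon 197.0421, lat 14.3924.
Field (20°×10°, letters A–R): lon ⌊197.0421/20⌋ = 9 → J; lat ⌊14.3924/10⌋ = 1 → B.
Square (2°×1°, digits 0–9): lon ⌊17.0421/2⌋ = 8; lat ⌊4.3924/1⌋ = 4.
Subsquare (5′×2.5′, letters a–x): lon ⌊1.0421/0.0833333⌋ = 12 → m; lat ⌊0.3924/0.0416667⌋ = 9 → j.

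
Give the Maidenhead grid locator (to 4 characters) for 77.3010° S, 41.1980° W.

GB92

Shift to the Maidenhead origin (180°W, 90°S): lon 138.80, lat 12.70.
Field: lon ⌊138.80/20⌋ = 6 → G; lat ⌊12.70/10⌋ = 1 → B.
Square: lon ⌊18.80/2⌋ = 9; lat ⌊2.70/1⌋ = 2.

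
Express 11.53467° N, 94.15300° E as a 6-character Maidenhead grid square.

NK71bm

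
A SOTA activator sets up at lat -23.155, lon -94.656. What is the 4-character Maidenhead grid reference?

Shift to the Maidenhead origin (180°W, 90°S): lon 85.34, lat 66.84.
Field (20°×10°, letters A–R): lon ⌊85.34/20⌋ = 4 → E; lat ⌊66.84/10⌋ = 6 → G.
Square (2°×1°, digits 0–9): lon ⌊5.34/2⌋ = 2; lat ⌊6.84/1⌋ = 6.

EG26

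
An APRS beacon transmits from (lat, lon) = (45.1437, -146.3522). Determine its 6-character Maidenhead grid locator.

BN65td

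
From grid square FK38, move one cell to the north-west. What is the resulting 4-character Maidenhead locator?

FK29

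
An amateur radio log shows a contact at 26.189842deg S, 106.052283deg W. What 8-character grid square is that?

DG63xt34

Add 180° to longitude and 90° to latitude: 73.94772, 63.81016.
Field: 73.94772/20 → 3 → D, 63.81016/10 → 6 → G; chars DG.
Square: 13.94772/2 → 6, 3.81016/1 → 3; chars 63.
Subsquare: 1.94772/0.0833333 → 23 → x, 0.81016/0.0416667 → 19 → t; chars xt.
Extended square: 0.03105/0.00833333 → 3, 0.01849/0.00416667 → 4; chars 34.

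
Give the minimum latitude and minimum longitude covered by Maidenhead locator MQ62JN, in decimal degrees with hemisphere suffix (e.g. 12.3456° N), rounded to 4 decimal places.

Field M=12, Q=16: +12·20° lon, +16·10° lat → SW at lon 60°, lat 70°.
Square 6, 2: +6·2° lon, +2·1° lat → SW at lon 72°, lat 72°.
Subsquare j=9, n=13: +9·0.0833333° lon, +13·0.0416667° lat → SW at lon 72.75°, lat 72.5417°.
latitude 72.5417° N, longitude 72.7500° E.

72.5417° N, 72.7500° E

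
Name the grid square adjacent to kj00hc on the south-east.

KJ00ib

Longitude subsquare h = 7; +1 → 8 = i.
Latitude subsquare c = 2; −1 → 1 = b.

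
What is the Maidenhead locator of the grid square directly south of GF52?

GF51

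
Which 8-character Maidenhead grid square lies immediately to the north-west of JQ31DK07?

JQ31ck98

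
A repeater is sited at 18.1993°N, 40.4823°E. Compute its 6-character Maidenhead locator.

LK08fe

Add 180° to longitude and 90° to latitude: 220.4823, 108.1993.
Field: 220.4823/20 → 11 → L, 108.1993/10 → 10 → K; chars LK.
Square: 0.4823/2 → 0, 8.1993/1 → 8; chars 08.
Subsquare: 0.4823/0.0833333 → 5 → f, 0.1993/0.0416667 → 4 → e; chars fe.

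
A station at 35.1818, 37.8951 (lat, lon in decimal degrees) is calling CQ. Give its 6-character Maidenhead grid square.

Offset from 180°W / 90°S: lon 217.8951°, lat 125.1818°.
Field (20°×10°, letters A–R): lon ⌊217.8951/20⌋ = 10 → K; lat ⌊125.1818/10⌋ = 12 → M.
Square (2°×1°, digits 0–9): lon ⌊17.8951/2⌋ = 8; lat ⌊5.1818/1⌋ = 5.
Subsquare (5′×2.5′, letters a–x): lon ⌊1.8951/0.0833333⌋ = 22 → w; lat ⌊0.1818/0.0416667⌋ = 4 → e.

KM85we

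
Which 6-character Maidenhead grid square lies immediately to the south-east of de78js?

DE78kr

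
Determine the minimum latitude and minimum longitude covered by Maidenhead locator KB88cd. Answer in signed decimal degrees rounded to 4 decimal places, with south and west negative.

-71.8750, 36.1667

Field K=10, B=1: +10·20° lon, +1·10° lat → SW at lon 20°, lat -80°.
Square 8, 8: +8·2° lon, +8·1° lat → SW at lon 36°, lat -72°.
Subsquare c=2, d=3: +2·0.0833333° lon, +3·0.0416667° lat → SW at lon 36.1667°, lat -71.875°.
latitude -71.8750, longitude 36.1667.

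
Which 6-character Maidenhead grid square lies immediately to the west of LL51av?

LL41xv

Longitude subsquare a = 0; −1 → -1, wraps to 23 = x, carry into square.
Longitude square 5; −1 → 4.
The latitude characters are unchanged.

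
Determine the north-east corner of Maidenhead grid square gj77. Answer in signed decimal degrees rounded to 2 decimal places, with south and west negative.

8.00, -44.00

Field G=6, J=9: +6·20° lon, +9·10° lat → SW at lon -60°, lat 0°.
Square 7, 7: +7·2° lon, +7·1° lat → SW at lon -46°, lat 7°.
Cell spans 2° lon × 1° lat. NE corner is SW corner plus one full cell.
latitude 8.00, longitude -44.00.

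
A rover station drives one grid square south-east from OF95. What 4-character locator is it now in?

PF04

Longitude square 9; +1 → 10, wraps to 0, carry into field.
Longitude field O = 14; +1 → 15 = P.
Latitude square 5; −1 → 4.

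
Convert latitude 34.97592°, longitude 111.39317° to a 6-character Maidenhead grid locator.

OM54qx

Shift to the Maidenhead origin (180°W, 90°S): lon 291.3932, lat 124.9759.
Field (20°×10°, letters A–R): lon ⌊291.3932/20⌋ = 14 → O; lat ⌊124.9759/10⌋ = 12 → M.
Square (2°×1°, digits 0–9): lon ⌊11.3932/2⌋ = 5; lat ⌊4.9759/1⌋ = 4.
Subsquare (5′×2.5′, letters a–x): lon ⌊1.3932/0.0833333⌋ = 16 → q; lat ⌊0.9759/0.0416667⌋ = 23 → x.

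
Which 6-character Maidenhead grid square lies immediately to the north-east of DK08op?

DK08pq

Longitude subsquare o = 14; +1 → 15 = p.
Latitude subsquare p = 15; +1 → 16 = q.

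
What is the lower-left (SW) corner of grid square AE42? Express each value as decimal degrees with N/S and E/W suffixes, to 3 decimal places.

48.000° S, 172.000° W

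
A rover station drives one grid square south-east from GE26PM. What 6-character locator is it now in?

Longitude subsquare p = 15; +1 → 16 = q.
Latitude subsquare m = 12; −1 → 11 = l.

GE26ql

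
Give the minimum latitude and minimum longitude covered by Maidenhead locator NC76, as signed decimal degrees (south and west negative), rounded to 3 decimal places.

Field N=13, C=2: +13·20° lon, +2·10° lat → SW at lon 80°, lat -70°.
Square 7, 6: +7·2° lon, +6·1° lat → SW at lon 94°, lat -64°.
latitude -64.000, longitude 94.000.

-64.000, 94.000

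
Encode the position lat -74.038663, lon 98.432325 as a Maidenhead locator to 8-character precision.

Shift to the Maidenhead origin (180°W, 90°S): lon 278.43232, lat 15.96134.
Field: 278.43232/20 → 13 → N, 15.96134/10 → 1 → B; chars NB.
Square: 18.43232/2 → 9, 5.96134/1 → 5; chars 95.
Subsquare: 0.43232/0.0833333 → 5 → f, 0.96134/0.0416667 → 23 → x; chars fx.
Extended square: 0.01566/0.00833333 → 1, 0.00300/0.00416667 → 0; chars 10.

NB95fx10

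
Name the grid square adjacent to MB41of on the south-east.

Longitude subsquare o = 14; +1 → 15 = p.
Latitude subsquare f = 5; −1 → 4 = e.

MB41pe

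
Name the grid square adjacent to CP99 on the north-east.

DQ00

Longitude square 9; +1 → 10, wraps to 0, carry into field.
Longitude field C = 2; +1 → 3 = D.
Latitude square 9; +1 → 10, wraps to 0, carry into field.
Latitude field P = 15; +1 → 16 = Q.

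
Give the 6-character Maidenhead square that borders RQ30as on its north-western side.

RQ20xt

Longitude subsquare a = 0; −1 → -1, wraps to 23 = x, carry into square.
Longitude square 3; −1 → 2.
Latitude subsquare s = 18; +1 → 19 = t.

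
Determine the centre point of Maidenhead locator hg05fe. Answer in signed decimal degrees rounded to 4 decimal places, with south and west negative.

Field H=7, G=6: +7·20° lon, +6·10° lat → SW at lon -40°, lat -30°.
Square 0, 5: +0·2° lon, +5·1° lat → SW at lon -40°, lat -25°.
Subsquare f=5, e=4: +5·0.0833333° lon, +4·0.0416667° lat → SW at lon -39.5833°, lat -24.8333°.
Cell spans 0.0833333° lon × 0.0416667° lat. Centre is SW corner plus half of each.
latitude -24.8125, longitude -39.5417.

-24.8125, -39.5417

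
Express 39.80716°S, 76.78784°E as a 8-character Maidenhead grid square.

MF80je46

Offset from 180°W / 90°S: lon 256.78784°, lat 50.19284°.
Field: lon ⌊256.78784/20⌋ = 12 → M; lat ⌊50.19284/10⌋ = 5 → F.
Square: lon ⌊16.78784/2⌋ = 8; lat ⌊0.19284/1⌋ = 0.
Subsquare: lon ⌊0.78784/0.0833333⌋ = 9 → j; lat ⌊0.19284/0.0416667⌋ = 4 → e.
Extended square: lon ⌊0.03784/0.00833333⌋ = 4; lat ⌊0.02617/0.00416667⌋ = 6.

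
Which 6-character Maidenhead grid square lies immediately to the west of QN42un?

Longitude subsquare u = 20; −1 → 19 = t.
The latitude characters are unchanged.

QN42tn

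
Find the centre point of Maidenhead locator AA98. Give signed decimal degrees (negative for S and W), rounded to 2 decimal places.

-81.50, -161.00

Field A=0, A=0: +0·20° lon, +0·10° lat → SW at lon -180°, lat -90°.
Square 9, 8: +9·2° lon, +8·1° lat → SW at lon -162°, lat -82°.
Cell spans 2° lon × 1° lat. Centre is SW corner plus half of each.
latitude -81.50, longitude -161.00.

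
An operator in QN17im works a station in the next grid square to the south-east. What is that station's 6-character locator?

Longitude subsquare i = 8; +1 → 9 = j.
Latitude subsquare m = 12; −1 → 11 = l.

QN17jl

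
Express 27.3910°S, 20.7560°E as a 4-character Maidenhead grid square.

KG02

Offset from 180°W / 90°S: lon 200.76°, lat 62.61°.
Field: lon ⌊200.76/20⌋ = 10 → K; lat ⌊62.61/10⌋ = 6 → G.
Square: lon ⌊0.76/2⌋ = 0; lat ⌊2.61/1⌋ = 2.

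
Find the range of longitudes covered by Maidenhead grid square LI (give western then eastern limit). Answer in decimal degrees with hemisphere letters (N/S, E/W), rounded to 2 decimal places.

Field L=11, I=8: +11·20° lon, +8·10° lat → SW at lon 40°, lat -10°.
Cell spans 20° lon × 10° lat.
west 40.00° E, east 60.00° E.

40.00° E, 60.00° E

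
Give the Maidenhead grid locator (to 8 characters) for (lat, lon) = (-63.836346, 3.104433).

JC16nd29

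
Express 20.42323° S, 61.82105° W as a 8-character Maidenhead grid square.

FG99cn18

Offset from 180°W / 90°S: lon 118.17895°, lat 69.57677°.
Field (20°×10°, letters A–R): lon ⌊118.17895/20⌋ = 5 → F; lat ⌊69.57677/10⌋ = 6 → G.
Square (2°×1°, digits 0–9): lon ⌊18.17895/2⌋ = 9; lat ⌊9.57677/1⌋ = 9.
Subsquare (5′×2.5′, letters a–x): lon ⌊0.17895/0.0833333⌋ = 2 → c; lat ⌊0.57677/0.0416667⌋ = 13 → n.
Extended square (30″×15″, digits 0–9): lon ⌊0.01228/0.00833333⌋ = 1; lat ⌊0.03510/0.00416667⌋ = 8.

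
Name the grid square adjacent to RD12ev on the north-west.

RD12dw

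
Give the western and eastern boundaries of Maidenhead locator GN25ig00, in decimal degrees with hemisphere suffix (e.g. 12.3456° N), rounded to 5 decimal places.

Field G=6, N=13: +6·20° lon, +13·10° lat → SW at lon -60°, lat 40°.
Square 2, 5: +2·2° lon, +5·1° lat → SW at lon -56°, lat 45°.
Subsquare i=8, g=6: +8·0.0833333° lon, +6·0.0416667° lat → SW at lon -55.3333°, lat 45.25°.
Extended square 0, 0: +0·0.00833333° lon, +0·0.00416667° lat → SW at lon -55.3333°, lat 45.25°.
Cell spans 0.00833333° lon × 0.00416667° lat.
west 55.33333° W, east 55.32500° W.

55.33333° W, 55.32500° W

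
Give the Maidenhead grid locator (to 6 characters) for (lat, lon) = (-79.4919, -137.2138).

CB10jm

Add 180° to longitude and 90° to latitude: 42.7862, 10.5081.
Field: 42.7862/20 → 2 → C, 10.5081/10 → 1 → B; chars CB.
Square: 2.7862/2 → 1, 0.5081/1 → 0; chars 10.
Subsquare: 0.7862/0.0833333 → 9 → j, 0.5081/0.0416667 → 12 → m; chars jm.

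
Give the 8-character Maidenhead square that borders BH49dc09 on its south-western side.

BH49cc98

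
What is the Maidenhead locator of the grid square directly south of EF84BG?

EF84bf

Latitude subsquare g = 6; −1 → 5 = f.
The longitude characters are unchanged.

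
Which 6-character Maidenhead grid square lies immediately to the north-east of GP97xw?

Longitude subsquare x = 23; +1 → 24, wraps to 0 = a, carry into square.
Longitude square 9; +1 → 10, wraps to 0, carry into field.
Longitude field G = 6; +1 → 7 = H.
Latitude subsquare w = 22; +1 → 23 = x.

HP07ax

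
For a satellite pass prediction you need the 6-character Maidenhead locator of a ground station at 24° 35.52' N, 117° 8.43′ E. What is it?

Offset from 180°W / 90°S: lon 297.1405°, lat 114.5920°.
Field (20°×10°, letters A–R): lon ⌊297.1405/20⌋ = 14 → O; lat ⌊114.5920/10⌋ = 11 → L.
Square (2°×1°, digits 0–9): lon ⌊17.1405/2⌋ = 8; lat ⌊4.5920/1⌋ = 4.
Subsquare (5′×2.5′, letters a–x): lon ⌊1.1405/0.0833333⌋ = 13 → n; lat ⌊0.5920/0.0416667⌋ = 14 → o.

OL84no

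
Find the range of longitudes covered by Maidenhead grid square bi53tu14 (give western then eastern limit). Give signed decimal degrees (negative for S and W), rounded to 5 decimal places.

Field B=1, I=8: +1·20° lon, +8·10° lat → SW at lon -160°, lat -10°.
Square 5, 3: +5·2° lon, +3·1° lat → SW at lon -150°, lat -7°.
Subsquare t=19, u=20: +19·0.0833333° lon, +20·0.0416667° lat → SW at lon -148.417°, lat -6.16667°.
Extended square 1, 4: +1·0.00833333° lon, +4·0.00416667° lat → SW at lon -148.408°, lat -6.15°.
Cell spans 0.00833333° lon × 0.00416667° lat.
west -148.40833, east -148.40000.

-148.40833, -148.40000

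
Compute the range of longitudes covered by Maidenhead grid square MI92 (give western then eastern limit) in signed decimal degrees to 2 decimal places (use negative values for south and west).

78.00, 80.00

Field M=12, I=8: +12·20° lon, +8·10° lat → SW at lon 60°, lat -10°.
Square 9, 2: +9·2° lon, +2·1° lat → SW at lon 78°, lat -8°.
Cell spans 2° lon × 1° lat.
west 78.00, east 80.00.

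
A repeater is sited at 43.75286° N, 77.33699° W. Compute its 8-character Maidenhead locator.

Offset from 180°W / 90°S: lon 102.66301°, lat 133.75286°.
Field (20°×10°, letters A–R): lon ⌊102.66301/20⌋ = 5 → F; lat ⌊133.75286/10⌋ = 13 → N.
Square (2°×1°, digits 0–9): lon ⌊2.66301/2⌋ = 1; lat ⌊3.75286/1⌋ = 3.
Subsquare (5′×2.5′, letters a–x): lon ⌊0.66301/0.0833333⌋ = 7 → h; lat ⌊0.75286/0.0416667⌋ = 18 → s.
Extended square (30″×15″, digits 0–9): lon ⌊0.07968/0.00833333⌋ = 9; lat ⌊0.00286/0.00416667⌋ = 0.

FN13hs90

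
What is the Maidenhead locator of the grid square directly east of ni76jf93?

NI76kf03

Longitude extended square 9; +1 → 10, wraps to 0, carry into subsquare.
Longitude subsquare j = 9; +1 → 10 = k.
The latitude characters are unchanged.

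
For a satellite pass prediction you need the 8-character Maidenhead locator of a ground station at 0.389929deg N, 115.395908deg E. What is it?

Add 180° to longitude and 90° to latitude: 295.39591, 90.38993.
Field (20°×10°, letters A–R): 295.39591/20 → 14 → O, 90.38993/10 → 9 → J; chars OJ.
Square (2°×1°, digits 0–9): 15.39591/2 → 7, 0.38993/1 → 0; chars 70.
Subsquare (5′×2.5′, letters a–x): 1.39591/0.0833333 → 16 → q, 0.38993/0.0416667 → 9 → j; chars qj.
Extended square (30″×15″, digits 0–9): 0.06257/0.00833333 → 7, 0.01493/0.00416667 → 3; chars 73.

OJ70qj73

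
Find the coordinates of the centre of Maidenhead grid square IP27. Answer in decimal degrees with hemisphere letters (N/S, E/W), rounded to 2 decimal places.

67.50° N, 15.00° W

Field I=8, P=15: +8·20° lon, +15·10° lat → SW at lon -20°, lat 60°.
Square 2, 7: +2·2° lon, +7·1° lat → SW at lon -16°, lat 67°.
Cell spans 2° lon × 1° lat. Centre is SW corner plus half of each.
latitude 67.50° N, longitude 15.00° W.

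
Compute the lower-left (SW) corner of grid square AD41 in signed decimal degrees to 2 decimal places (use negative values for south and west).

Field A=0, D=3: +0·20° lon, +3·10° lat → SW at lon -180°, lat -60°.
Square 4, 1: +4·2° lon, +1·1° lat → SW at lon -172°, lat -59°.
latitude -59.00, longitude -172.00.

-59.00, -172.00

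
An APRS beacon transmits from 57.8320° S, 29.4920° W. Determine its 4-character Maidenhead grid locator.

HD52

Offset from 180°W / 90°S: lon 150.51°, lat 32.17°.
Field: 150.51/20 → 7 → H, 32.17/10 → 3 → D; chars HD.
Square: 10.51/2 → 5, 2.17/1 → 2; chars 52.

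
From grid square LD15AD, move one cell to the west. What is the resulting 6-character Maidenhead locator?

Longitude subsquare a = 0; −1 → -1, wraps to 23 = x, carry into square.
Longitude square 1; −1 → 0.
The latitude characters are unchanged.

LD05xd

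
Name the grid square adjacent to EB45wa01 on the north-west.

EB45va92

Longitude extended square 0; −1 → -1, wraps to 9, carry into subsquare.
Longitude subsquare w = 22; −1 → 21 = v.
Latitude extended square 1; +1 → 2.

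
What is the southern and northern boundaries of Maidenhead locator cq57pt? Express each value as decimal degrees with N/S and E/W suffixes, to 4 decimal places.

77.7917° N, 77.8333° N

Field C=2, Q=16: +2·20° lon, +16·10° lat → SW at lon -140°, lat 70°.
Square 5, 7: +5·2° lon, +7·1° lat → SW at lon -130°, lat 77°.
Subsquare p=15, t=19: +15·0.0833333° lon, +19·0.0416667° lat → SW at lon -128.75°, lat 77.7917°.
Cell spans 0.0833333° lon × 0.0416667° lat.
south 77.7917° N, north 77.8333° N.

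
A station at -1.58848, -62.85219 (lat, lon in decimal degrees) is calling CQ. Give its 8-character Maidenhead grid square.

FI88nj78

Add 180° to longitude and 90° to latitude: 117.14781, 88.41152.
Field: lon ⌊117.14781/20⌋ = 5 → F; lat ⌊88.41152/10⌋ = 8 → I.
Square: lon ⌊17.14781/2⌋ = 8; lat ⌊8.41152/1⌋ = 8.
Subsquare: lon ⌊1.14781/0.0833333⌋ = 13 → n; lat ⌊0.41152/0.0416667⌋ = 9 → j.
Extended square: lon ⌊0.06448/0.00833333⌋ = 7; lat ⌊0.03652/0.00416667⌋ = 8.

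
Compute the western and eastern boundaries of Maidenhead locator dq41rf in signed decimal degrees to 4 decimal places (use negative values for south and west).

Field D=3, Q=16: +3·20° lon, +16·10° lat → SW at lon -120°, lat 70°.
Square 4, 1: +4·2° lon, +1·1° lat → SW at lon -112°, lat 71°.
Subsquare r=17, f=5: +17·0.0833333° lon, +5·0.0416667° lat → SW at lon -110.583°, lat 71.2083°.
Cell spans 0.0833333° lon × 0.0416667° lat.
west -110.5833, east -110.5000.

-110.5833, -110.5000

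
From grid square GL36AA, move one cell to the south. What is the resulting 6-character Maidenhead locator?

GL35ax

Latitude subsquare a = 0; −1 → -1, wraps to 23 = x, carry into square.
Latitude square 6; −1 → 5.
The longitude characters are unchanged.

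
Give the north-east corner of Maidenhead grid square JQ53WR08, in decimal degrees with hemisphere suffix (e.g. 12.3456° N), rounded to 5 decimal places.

Field J=9, Q=16: +9·20° lon, +16·10° lat → SW at lon 0°, lat 70°.
Square 5, 3: +5·2° lon, +3·1° lat → SW at lon 10°, lat 73°.
Subsquare w=22, r=17: +22·0.0833333° lon, +17·0.0416667° lat → SW at lon 11.8333°, lat 73.7083°.
Extended square 0, 8: +0·0.00833333° lon, +8·0.00416667° lat → SW at lon 11.8333°, lat 73.7417°.
Cell spans 0.00833333° lon × 0.00416667° lat. NE corner is SW corner plus one full cell.
latitude 73.74583° N, longitude 11.84167° E.

73.74583° N, 11.84167° E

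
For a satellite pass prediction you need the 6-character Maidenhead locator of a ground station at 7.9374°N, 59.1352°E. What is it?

LJ97nw

Shift to the Maidenhead origin (180°W, 90°S): lon 239.1352, lat 97.9374.
Field: lon ⌊239.1352/20⌋ = 11 → L; lat ⌊97.9374/10⌋ = 9 → J.
Square: lon ⌊19.1352/2⌋ = 9; lat ⌊7.9374/1⌋ = 7.
Subsquare: lon ⌊1.1352/0.0833333⌋ = 13 → n; lat ⌊0.9374/0.0416667⌋ = 22 → w.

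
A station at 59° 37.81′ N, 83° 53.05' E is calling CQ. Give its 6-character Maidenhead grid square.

NO19wp

Offset from 180°W / 90°S: lon 263.8842°, lat 149.6302°.
Field: 263.8842/20 → 13 → N, 149.6302/10 → 14 → O; chars NO.
Square: 3.8842/2 → 1, 9.6302/1 → 9; chars 19.
Subsquare: 1.8842/0.0833333 → 22 → w, 0.6302/0.0416667 → 15 → p; chars wp.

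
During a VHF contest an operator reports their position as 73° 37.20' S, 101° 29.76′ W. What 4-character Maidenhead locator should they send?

DB96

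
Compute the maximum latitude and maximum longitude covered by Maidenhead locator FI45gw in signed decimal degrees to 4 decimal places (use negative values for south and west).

Field F=5, I=8: +5·20° lon, +8·10° lat → SW at lon -80°, lat -10°.
Square 4, 5: +4·2° lon, +5·1° lat → SW at lon -72°, lat -5°.
Subsquare g=6, w=22: +6·0.0833333° lon, +22·0.0416667° lat → SW at lon -71.5°, lat -4.08333°.
Cell spans 0.0833333° lon × 0.0416667° lat. NE corner is SW corner plus one full cell.
latitude -4.0417, longitude -71.4167.

-4.0417, -71.4167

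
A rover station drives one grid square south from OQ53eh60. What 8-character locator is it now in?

OQ53eg69

Latitude extended square 0; −1 → -1, wraps to 9, carry into subsquare.
Latitude subsquare h = 7; −1 → 6 = g.
The longitude characters are unchanged.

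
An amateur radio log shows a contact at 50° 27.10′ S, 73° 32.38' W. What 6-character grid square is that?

FD39fn

Shift to the Maidenhead origin (180°W, 90°S): lon 106.4603, lat 39.5483.
Field (20°×10°, letters A–R): lon ⌊106.4603/20⌋ = 5 → F; lat ⌊39.5483/10⌋ = 3 → D.
Square (2°×1°, digits 0–9): lon ⌊6.4603/2⌋ = 3; lat ⌊9.5483/1⌋ = 9.
Subsquare (5′×2.5′, letters a–x): lon ⌊0.4603/0.0833333⌋ = 5 → f; lat ⌊0.5483/0.0416667⌋ = 13 → n.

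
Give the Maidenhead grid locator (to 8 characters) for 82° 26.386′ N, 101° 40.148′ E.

OR02uk05

Add 180° to longitude and 90° to latitude: 281.66913, 172.43977.
Field: 281.66913/20 → 14 → O, 172.43977/10 → 17 → R; chars OR.
Square: 1.66913/2 → 0, 2.43977/1 → 2; chars 02.
Subsquare: 1.66913/0.0833333 → 20 → u, 0.43977/0.0416667 → 10 → k; chars uk.
Extended square: 0.00247/0.00833333 → 0, 0.02310/0.00416667 → 5; chars 05.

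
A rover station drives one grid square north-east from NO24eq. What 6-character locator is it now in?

NO24fr

Longitude subsquare e = 4; +1 → 5 = f.
Latitude subsquare q = 16; +1 → 17 = r.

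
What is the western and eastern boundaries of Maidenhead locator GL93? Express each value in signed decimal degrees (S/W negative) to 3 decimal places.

-42.000, -40.000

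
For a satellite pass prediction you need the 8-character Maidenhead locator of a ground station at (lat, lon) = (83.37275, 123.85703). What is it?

PR13wi29

Add 180° to longitude and 90° to latitude: 303.85703, 173.37275.
Field: 303.85703/20 → 15 → P, 173.37275/10 → 17 → R; chars PR.
Square: 3.85703/2 → 1, 3.37275/1 → 3; chars 13.
Subsquare: 1.85703/0.0833333 → 22 → w, 0.37275/0.0416667 → 8 → i; chars wi.
Extended square: 0.02370/0.00833333 → 2, 0.03942/0.00416667 → 9; chars 29.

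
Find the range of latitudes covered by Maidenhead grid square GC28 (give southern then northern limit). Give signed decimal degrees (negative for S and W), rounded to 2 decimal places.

Field G=6, C=2: +6·20° lon, +2·10° lat → SW at lon -60°, lat -70°.
Square 2, 8: +2·2° lon, +8·1° lat → SW at lon -56°, lat -62°.
Cell spans 2° lon × 1° lat.
south -62.00, north -61.00.

-62.00, -61.00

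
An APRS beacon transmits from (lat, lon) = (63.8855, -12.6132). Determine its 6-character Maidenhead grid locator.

Add 180° to longitude and 90° to latitude: 167.3868, 153.8855.
Field: lon ⌊167.3868/20⌋ = 8 → I; lat ⌊153.8855/10⌋ = 15 → P.
Square: lon ⌊7.3868/2⌋ = 3; lat ⌊3.8855/1⌋ = 3.
Subsquare: lon ⌊1.3868/0.0833333⌋ = 16 → q; lat ⌊0.8855/0.0416667⌋ = 21 → v.

IP33qv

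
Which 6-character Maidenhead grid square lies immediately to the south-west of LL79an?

LL69xm

Longitude subsquare a = 0; −1 → -1, wraps to 23 = x, carry into square.
Longitude square 7; −1 → 6.
Latitude subsquare n = 13; −1 → 12 = m.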